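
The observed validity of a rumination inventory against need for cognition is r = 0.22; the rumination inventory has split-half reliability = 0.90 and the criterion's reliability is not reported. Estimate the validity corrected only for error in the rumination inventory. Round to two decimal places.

Single correction: r_c = r_obs / √r_xx = 0.22 / √0.90 = 0.22 / 0.9487 ≈ 0.23.

0.23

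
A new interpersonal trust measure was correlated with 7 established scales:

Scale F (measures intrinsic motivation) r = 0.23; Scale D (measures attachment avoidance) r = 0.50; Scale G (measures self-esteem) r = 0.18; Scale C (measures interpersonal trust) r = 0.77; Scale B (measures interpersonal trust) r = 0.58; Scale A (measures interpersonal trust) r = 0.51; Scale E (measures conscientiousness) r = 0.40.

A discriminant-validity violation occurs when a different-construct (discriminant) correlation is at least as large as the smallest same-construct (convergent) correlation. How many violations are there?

0

Convergent (same construct = interpersonal trust): Scale C, Scale B, Scale A.
Smallest convergent = 0.51. Discriminant values: 0.23, 0.50, 0.18, 0.40; count ≥ 0.51 → 0.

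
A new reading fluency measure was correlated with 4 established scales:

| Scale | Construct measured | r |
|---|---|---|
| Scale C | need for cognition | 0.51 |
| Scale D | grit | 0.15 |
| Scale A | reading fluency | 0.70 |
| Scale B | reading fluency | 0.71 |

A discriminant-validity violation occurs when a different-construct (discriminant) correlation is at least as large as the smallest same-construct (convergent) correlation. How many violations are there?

0

Convergent (same construct = reading fluency): Scale A, Scale B.
Smallest convergent = 0.70. Discriminant values: 0.51, 0.15; count ≥ 0.70 → 0.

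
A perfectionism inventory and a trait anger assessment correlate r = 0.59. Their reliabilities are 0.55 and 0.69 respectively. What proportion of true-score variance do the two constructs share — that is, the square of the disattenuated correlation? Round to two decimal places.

Disattenuated r = 0.59 / √(0.55 × 0.69) = 0.59 / 0.6160 = 0.9578.
Shared true-score variance = 0.9578² = 0.9174 ≈ 0.92.

0.92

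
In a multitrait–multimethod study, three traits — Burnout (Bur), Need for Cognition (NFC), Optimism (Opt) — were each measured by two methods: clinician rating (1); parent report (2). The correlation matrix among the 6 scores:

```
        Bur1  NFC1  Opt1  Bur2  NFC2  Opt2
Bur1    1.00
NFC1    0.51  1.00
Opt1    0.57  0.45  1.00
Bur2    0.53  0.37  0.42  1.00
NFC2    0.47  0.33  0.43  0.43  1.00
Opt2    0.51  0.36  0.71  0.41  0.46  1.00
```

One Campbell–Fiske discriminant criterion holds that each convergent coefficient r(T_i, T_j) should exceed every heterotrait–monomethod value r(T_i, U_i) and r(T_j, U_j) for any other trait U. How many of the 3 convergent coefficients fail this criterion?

2

Checking each validity diagonal entry against its comparison values:
Bur (methods 1·2): 0.53 vs {0.51, 0.43, 0.57, 0.41} → fail.
NFC (methods 1·2): 0.33 vs {0.51, 0.43, 0.45, 0.46} → fail.
Opt (methods 1·2): 0.71 vs {0.57, 0.41, 0.45, 0.46} → pass.
2 of 3 fail.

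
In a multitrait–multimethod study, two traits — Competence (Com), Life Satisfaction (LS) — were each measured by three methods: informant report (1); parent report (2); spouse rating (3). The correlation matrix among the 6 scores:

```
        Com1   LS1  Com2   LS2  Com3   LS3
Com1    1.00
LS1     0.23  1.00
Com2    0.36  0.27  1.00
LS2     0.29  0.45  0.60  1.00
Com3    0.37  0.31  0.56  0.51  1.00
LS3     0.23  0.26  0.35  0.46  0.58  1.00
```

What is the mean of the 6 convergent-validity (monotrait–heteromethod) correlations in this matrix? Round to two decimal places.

0.41

Convergent values: 0.36, 0.37, 0.56, 0.45, 0.26, 0.46; mean = 2.46/6 = 0.41.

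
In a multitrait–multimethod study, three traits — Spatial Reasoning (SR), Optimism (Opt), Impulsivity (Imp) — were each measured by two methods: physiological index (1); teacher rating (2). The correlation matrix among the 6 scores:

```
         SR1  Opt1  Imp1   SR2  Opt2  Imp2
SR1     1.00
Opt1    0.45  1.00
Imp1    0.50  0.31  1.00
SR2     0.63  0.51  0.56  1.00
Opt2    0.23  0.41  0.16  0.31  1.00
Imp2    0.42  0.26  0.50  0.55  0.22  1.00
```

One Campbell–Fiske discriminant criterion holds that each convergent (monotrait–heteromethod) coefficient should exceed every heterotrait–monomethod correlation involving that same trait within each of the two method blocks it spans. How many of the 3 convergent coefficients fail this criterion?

2

Convergent coefficients and their comparison sets:
SR (methods 1·2): 0.63 vs {0.45, 0.31, 0.50, 0.55} → pass.
Opt (methods 1·2): 0.41 vs {0.45, 0.31, 0.31, 0.22} → fail.
Imp (methods 1·2): 0.50 vs {0.50, 0.55, 0.31, 0.22} → fail.
2 of 3 fail.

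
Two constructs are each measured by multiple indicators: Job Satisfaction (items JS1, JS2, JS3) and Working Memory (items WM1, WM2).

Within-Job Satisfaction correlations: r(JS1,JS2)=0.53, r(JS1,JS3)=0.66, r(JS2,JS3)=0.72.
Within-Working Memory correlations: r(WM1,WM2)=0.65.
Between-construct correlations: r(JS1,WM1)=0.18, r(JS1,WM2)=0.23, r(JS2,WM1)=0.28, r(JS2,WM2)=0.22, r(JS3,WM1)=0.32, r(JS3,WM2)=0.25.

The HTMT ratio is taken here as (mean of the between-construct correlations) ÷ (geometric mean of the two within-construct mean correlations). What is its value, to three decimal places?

Mean heterotrait r = 1.48/6 = 0.2467.
Mean within-JS = 1.91/3 = 0.6367; mean within-WM = 0.65/1 = 0.6500.
Geometric mean = √(0.6367 × 0.6500) = 0.6433.
HTMT = 0.2467 / 0.6433 = 0.383.

0.383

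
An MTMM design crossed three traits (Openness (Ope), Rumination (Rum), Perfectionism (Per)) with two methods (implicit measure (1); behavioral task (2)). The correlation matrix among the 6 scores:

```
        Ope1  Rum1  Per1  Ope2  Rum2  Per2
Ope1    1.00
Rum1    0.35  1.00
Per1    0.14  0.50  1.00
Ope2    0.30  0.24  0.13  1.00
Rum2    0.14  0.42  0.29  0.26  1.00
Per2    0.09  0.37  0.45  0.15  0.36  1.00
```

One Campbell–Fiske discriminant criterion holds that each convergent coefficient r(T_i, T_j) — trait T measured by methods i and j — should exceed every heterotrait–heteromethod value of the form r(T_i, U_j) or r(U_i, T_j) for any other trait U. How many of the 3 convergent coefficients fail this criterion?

Checking each validity diagonal entry against its comparison values:
Ope (methods 1·2): 0.30 vs {0.14, 0.24, 0.09, 0.13} → pass.
Rum (methods 1·2): 0.42 vs {0.24, 0.14, 0.37, 0.29} → pass.
Per (methods 1·2): 0.45 vs {0.13, 0.09, 0.29, 0.37} → pass.
0 of 3 fail.

0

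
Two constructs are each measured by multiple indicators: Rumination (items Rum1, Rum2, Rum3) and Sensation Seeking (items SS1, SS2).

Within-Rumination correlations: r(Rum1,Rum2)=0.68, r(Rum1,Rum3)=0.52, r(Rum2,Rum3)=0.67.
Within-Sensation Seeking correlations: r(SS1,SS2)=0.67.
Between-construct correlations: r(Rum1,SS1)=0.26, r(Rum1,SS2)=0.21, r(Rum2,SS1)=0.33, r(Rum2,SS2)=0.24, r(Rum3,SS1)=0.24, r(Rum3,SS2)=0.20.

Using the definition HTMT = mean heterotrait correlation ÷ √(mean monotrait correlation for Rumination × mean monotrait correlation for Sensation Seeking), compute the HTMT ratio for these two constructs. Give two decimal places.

0.38

Between-construct mean = 1.48/6 = 0.2467.
Mean within-Rum = 1.87/3 = 0.6233; mean within-SS = 0.67/1 = 0.6700.
Geometric mean = √(0.6233 × 0.6700) = 0.6462.
HTMT = 0.2467 / 0.6462 = 0.38.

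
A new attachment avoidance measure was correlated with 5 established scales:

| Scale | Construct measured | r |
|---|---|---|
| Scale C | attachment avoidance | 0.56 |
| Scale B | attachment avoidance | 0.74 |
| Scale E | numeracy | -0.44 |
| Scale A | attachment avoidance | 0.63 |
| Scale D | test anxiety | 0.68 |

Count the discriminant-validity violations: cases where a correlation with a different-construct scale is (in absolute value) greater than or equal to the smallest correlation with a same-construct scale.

Convergent (same construct = attachment avoidance): Scale C, Scale B, Scale A.
Smallest convergent = 0.56. Discriminant |r|: 0.44, 0.68; count ≥ 0.56 → 1.

1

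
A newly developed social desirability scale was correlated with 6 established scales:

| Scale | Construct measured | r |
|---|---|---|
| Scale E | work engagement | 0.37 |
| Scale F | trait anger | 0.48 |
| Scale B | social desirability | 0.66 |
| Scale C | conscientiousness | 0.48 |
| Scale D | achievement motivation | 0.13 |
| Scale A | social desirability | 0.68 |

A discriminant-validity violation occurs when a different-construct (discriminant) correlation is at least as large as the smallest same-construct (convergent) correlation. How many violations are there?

0

Convergent (same construct = social desirability): Scale B, Scale A.
Smallest convergent = 0.66. Discriminant values: 0.37, 0.48, 0.48, 0.13; count ≥ 0.66 → 0.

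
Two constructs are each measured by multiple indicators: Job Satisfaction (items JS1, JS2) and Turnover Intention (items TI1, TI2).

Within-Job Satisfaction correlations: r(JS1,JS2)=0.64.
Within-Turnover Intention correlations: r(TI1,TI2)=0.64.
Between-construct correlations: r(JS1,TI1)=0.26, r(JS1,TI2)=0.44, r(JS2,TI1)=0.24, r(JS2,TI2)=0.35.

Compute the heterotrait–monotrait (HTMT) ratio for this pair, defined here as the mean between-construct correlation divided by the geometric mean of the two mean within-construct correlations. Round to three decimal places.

0.504

Between-construct mean = 1.29/4 = 0.3225.
Mean within-JS = 0.64/1 = 0.6400; mean within-TI = 0.64/1 = 0.6400.
Geometric mean = √(0.6400 × 0.6400) = 0.6400.
HTMT = 0.3225 / 0.6400 = 0.504.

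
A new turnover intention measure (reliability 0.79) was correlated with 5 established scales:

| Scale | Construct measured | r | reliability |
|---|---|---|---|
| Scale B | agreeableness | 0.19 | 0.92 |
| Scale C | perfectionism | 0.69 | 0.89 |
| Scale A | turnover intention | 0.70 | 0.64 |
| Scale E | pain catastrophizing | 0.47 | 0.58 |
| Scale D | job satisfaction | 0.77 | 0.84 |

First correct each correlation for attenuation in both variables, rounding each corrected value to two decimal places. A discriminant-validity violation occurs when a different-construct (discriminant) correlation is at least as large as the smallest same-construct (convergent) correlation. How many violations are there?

Disattenuated r (r / √(r_scale · r_new)):
  Scale B (disc): 0.19 / √(0.92·0.79) = 0.22
  Scale C (disc): 0.69 / √(0.89·0.79) = 0.82
  Scale A (conv): 0.70 / √(0.64·0.79) = 0.98
  Scale E (disc): 0.47 / √(0.58·0.79) = 0.69
  Scale D (disc): 0.77 / √(0.84·0.79) = 0.95
Smallest convergent = 0.98. Discriminant values: 0.22, 0.82, 0.69, 0.95; count ≥ 0.98 → 0.

0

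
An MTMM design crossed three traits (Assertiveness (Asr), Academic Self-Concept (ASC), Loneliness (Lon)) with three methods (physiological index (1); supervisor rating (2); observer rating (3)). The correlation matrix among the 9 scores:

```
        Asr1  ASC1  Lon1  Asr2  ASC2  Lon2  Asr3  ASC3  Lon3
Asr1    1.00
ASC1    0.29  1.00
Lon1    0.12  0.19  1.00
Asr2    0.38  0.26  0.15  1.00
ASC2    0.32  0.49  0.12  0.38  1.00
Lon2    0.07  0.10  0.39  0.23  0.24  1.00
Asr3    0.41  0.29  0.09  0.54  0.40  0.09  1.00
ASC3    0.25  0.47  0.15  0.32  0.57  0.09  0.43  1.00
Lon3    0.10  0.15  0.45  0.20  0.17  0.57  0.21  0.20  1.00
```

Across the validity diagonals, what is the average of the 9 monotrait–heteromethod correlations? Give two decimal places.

Convergent values: 0.38, 0.41, 0.54, 0.49, 0.47, 0.57, 0.39, 0.45, 0.57; mean = 4.27/9 = 0.47.

0.47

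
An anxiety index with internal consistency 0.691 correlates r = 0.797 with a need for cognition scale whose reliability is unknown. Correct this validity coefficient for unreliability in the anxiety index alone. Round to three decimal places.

0.959

Single correction: r_c = r_obs / √r_xx = 0.797 / √0.691 = 0.797 / 0.8313 ≈ 0.959.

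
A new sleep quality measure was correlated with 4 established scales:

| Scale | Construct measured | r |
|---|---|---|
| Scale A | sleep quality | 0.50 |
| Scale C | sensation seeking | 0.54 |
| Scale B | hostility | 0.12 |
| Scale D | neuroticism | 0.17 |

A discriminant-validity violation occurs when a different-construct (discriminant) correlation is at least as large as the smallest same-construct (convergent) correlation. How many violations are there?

Convergent (same construct = sleep quality): Scale A.
Smallest convergent = 0.50. Discriminant values: 0.54, 0.12, 0.17; count ≥ 0.50 → 1.

1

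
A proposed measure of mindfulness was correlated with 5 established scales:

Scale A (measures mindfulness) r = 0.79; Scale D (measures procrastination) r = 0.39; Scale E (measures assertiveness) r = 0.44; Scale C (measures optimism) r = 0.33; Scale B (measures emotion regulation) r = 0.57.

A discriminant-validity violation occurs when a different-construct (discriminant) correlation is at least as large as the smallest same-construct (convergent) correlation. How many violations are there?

0

Convergent (same construct = mindfulness): Scale A.
Smallest convergent = 0.79. Discriminant values: 0.39, 0.44, 0.33, 0.57; count ≥ 0.79 → 0.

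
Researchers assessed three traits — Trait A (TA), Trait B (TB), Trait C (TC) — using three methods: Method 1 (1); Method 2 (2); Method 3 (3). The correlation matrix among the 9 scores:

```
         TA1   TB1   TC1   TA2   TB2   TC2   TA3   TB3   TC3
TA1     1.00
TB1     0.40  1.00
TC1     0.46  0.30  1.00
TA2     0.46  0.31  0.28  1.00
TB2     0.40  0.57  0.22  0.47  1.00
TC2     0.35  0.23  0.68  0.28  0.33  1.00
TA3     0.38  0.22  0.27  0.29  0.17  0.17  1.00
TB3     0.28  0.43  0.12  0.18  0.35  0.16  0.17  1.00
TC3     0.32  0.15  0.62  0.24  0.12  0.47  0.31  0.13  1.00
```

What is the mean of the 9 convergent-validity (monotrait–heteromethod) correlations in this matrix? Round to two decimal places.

0.47

Convergent values: 0.46, 0.38, 0.29, 0.57, 0.43, 0.35, 0.68, 0.62, 0.47; mean = 4.25/9 = 0.47.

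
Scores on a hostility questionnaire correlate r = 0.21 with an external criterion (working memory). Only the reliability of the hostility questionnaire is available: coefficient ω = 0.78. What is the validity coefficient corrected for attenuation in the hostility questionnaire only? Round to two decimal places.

0.24

Single correction: r_c = r_obs / √r_xx = 0.21 / √0.78 = 0.21 / 0.8832 ≈ 0.24.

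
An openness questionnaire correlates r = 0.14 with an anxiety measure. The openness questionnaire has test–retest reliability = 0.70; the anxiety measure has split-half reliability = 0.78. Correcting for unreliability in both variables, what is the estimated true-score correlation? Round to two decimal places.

r_true = r_obs / √(r_xx · r_yy) = 0.14 / √(0.70 × 0.78) = 0.14 / √0.5460 = 0.14 / 0.7389 ≈ 0.19.

0.19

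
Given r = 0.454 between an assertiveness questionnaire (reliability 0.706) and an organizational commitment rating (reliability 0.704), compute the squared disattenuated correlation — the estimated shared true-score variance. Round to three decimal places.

0.415

Disattenuated r = 0.454 / √(0.706 × 0.704) = 0.454 / 0.7050 = 0.6440.
Shared true-score variance = 0.6440² = 0.4147 ≈ 0.415.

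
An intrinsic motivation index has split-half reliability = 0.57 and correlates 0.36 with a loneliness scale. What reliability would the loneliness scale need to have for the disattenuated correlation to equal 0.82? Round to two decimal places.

r_true = r_obs / √(r_xx · r_yy) ⇒ 0.82 = 0.36 / √(0.57 · r_yy).
√(0.57 · r_yy) = 0.36 / 0.82 = 0.4390; 0.57 · r_yy = 0.1927; r_yy = 0.1927 / 0.57 ≈ 0.34.

0.34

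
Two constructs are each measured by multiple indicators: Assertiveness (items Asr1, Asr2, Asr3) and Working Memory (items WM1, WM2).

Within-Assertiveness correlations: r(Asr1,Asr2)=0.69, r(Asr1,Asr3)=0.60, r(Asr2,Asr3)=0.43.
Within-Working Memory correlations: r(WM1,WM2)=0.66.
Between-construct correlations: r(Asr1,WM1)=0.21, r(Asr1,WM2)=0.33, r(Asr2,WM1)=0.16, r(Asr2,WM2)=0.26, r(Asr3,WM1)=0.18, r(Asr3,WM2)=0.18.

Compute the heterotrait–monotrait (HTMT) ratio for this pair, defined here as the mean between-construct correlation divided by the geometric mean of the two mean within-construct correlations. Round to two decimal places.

Mean heterotrait r = 1.32/6 = 0.2200.
Mean within-Asr = 1.72/3 = 0.5733; mean within-WM = 0.66/1 = 0.6600.
Geometric mean = √(0.5733 × 0.6600) = 0.6151.
HTMT = 0.2200 / 0.6151 = 0.36.

0.36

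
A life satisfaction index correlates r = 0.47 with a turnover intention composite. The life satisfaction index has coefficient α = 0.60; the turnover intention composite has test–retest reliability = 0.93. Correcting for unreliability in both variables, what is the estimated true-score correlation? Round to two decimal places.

0.63

r_true = r_obs / √(r_xx · r_yy) = 0.47 / √(0.60 × 0.93) = 0.47 / √0.5580 = 0.47 / 0.7470 ≈ 0.63.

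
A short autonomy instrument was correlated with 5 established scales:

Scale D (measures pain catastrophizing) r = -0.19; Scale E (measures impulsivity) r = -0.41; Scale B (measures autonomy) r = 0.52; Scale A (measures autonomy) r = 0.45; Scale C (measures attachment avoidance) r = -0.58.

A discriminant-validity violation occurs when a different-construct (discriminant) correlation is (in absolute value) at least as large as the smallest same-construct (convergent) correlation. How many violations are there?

1

Convergent (same construct = autonomy): Scale B, Scale A.
Smallest convergent = 0.45. Discriminant |r|: 0.19, 0.41, 0.58; count ≥ 0.45 → 1.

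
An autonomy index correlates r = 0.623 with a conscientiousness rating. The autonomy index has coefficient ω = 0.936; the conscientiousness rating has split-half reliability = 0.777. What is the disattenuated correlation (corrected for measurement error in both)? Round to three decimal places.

r_true = r_obs / √(r_xx · r_yy) = 0.623 / √(0.936 × 0.777) = 0.623 / √0.727272 = 0.623 / 0.8528 ≈ 0.731.

0.731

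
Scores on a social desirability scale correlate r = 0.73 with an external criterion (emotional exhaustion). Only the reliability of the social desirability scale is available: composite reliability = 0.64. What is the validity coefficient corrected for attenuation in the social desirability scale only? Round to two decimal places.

Single correction: r_c = r_obs / √r_xx = 0.73 / √0.64 = 0.73 / 0.8000 ≈ 0.91.

0.91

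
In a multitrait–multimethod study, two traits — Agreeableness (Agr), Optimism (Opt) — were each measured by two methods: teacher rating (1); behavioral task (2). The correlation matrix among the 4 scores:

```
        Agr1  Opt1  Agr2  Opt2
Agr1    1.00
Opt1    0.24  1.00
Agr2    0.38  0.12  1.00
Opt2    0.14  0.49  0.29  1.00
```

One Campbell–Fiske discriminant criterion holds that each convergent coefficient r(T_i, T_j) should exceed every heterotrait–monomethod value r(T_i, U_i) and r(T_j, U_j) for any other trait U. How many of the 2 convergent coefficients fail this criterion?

0

Each convergent coefficient versus the relevant comparison correlations:
Agr (methods 1·2): 0.38 vs {0.24, 0.29} → pass.
Opt (methods 1·2): 0.49 vs {0.24, 0.29} → pass.
0 of 2 fail.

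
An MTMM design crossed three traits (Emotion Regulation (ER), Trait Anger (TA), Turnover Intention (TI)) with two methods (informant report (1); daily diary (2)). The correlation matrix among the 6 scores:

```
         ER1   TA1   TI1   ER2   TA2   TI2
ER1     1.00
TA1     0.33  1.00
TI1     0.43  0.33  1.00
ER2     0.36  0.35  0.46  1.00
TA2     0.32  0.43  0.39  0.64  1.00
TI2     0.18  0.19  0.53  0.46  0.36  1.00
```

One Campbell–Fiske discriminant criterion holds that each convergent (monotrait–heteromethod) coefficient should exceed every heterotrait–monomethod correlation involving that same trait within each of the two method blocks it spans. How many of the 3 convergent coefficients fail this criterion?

2

Each convergent coefficient versus the relevant comparison correlations:
ER (methods 1·2): 0.36 vs {0.33, 0.64, 0.43, 0.46} → fail.
TA (methods 1·2): 0.43 vs {0.33, 0.64, 0.33, 0.36} → fail.
TI (methods 1·2): 0.53 vs {0.43, 0.46, 0.33, 0.36} → pass.
2 of 3 fail.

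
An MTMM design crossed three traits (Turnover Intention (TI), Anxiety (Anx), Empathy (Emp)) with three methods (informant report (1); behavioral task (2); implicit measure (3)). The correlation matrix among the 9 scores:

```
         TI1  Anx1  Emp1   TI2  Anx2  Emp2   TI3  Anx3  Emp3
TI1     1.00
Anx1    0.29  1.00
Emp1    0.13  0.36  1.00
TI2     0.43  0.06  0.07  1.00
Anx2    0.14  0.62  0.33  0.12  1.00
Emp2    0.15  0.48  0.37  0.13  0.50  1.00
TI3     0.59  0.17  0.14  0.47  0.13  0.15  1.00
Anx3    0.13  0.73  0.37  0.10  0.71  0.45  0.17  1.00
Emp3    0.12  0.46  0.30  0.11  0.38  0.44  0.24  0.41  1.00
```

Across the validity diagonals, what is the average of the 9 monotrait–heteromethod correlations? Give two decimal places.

0.52

Convergent values: 0.43, 0.59, 0.47, 0.62, 0.73, 0.71, 0.37, 0.30, 0.44; mean = 4.66/9 = 0.52.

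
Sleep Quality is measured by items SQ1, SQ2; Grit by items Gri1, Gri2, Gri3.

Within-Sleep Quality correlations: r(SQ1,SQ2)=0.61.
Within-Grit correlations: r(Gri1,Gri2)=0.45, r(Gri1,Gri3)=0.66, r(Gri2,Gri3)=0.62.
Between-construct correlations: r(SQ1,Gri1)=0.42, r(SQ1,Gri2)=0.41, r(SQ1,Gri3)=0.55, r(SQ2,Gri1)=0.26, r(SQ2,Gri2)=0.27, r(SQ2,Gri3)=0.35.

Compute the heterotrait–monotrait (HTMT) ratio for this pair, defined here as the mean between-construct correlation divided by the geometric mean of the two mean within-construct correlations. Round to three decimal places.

Mean heterotrait r = 2.26/6 = 0.3767.
Mean within-SQ = 0.61/1 = 0.6100; mean within-Gri = 1.73/3 = 0.5767.
Geometric mean = √(0.6100 × 0.5767) = 0.5931.
HTMT = 0.3767 / 0.5931 = 0.635.

0.635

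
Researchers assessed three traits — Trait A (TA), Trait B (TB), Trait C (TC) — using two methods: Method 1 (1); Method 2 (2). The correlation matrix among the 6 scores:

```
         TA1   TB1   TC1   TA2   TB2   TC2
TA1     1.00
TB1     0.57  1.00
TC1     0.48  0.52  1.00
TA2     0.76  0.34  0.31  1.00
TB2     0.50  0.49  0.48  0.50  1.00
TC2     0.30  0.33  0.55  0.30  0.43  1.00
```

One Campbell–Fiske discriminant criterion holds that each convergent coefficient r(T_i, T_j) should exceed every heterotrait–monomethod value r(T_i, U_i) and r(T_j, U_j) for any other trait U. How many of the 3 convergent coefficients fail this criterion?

Each convergent coefficient versus the relevant comparison correlations:
TA (methods 1·2): 0.76 vs {0.57, 0.50, 0.48, 0.30} → pass.
TB (methods 1·2): 0.49 vs {0.57, 0.50, 0.52, 0.43} → fail.
TC (methods 1·2): 0.55 vs {0.48, 0.30, 0.52, 0.43} → pass.
1 of 3 fail.

1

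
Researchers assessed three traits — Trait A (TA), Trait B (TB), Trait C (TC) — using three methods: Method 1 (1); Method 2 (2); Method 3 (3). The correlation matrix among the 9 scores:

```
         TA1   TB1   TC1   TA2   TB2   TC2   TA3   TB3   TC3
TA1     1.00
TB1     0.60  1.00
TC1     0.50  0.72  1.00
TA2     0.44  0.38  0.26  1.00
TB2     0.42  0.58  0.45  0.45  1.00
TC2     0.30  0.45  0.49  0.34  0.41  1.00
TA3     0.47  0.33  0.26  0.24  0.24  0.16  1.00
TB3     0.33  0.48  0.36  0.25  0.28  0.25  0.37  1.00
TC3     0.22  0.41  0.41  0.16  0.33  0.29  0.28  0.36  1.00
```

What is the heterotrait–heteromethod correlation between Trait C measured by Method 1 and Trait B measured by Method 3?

0.36

Different traits and methods: r(TC1, TB3) = 0.36.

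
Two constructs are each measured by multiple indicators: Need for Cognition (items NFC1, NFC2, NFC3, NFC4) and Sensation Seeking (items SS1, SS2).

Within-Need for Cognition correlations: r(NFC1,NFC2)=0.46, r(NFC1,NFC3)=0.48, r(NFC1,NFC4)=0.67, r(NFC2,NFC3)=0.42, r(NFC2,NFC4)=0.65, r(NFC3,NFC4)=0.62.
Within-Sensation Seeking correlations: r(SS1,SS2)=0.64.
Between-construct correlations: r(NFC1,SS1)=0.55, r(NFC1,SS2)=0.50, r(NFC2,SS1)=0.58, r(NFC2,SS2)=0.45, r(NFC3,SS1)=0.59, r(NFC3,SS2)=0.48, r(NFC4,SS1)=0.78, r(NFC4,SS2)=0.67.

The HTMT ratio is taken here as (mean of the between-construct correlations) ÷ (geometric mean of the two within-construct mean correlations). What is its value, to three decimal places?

Mean between = 4.60/8 = 0.5750.
Mean within-NFC = 3.30/6 = 0.5500; mean within-SS = 0.64/1 = 0.6400.
Geometric mean = √(0.5500 × 0.6400) = 0.5933.
HTMT = 0.5750 / 0.5933 = 0.969.

0.969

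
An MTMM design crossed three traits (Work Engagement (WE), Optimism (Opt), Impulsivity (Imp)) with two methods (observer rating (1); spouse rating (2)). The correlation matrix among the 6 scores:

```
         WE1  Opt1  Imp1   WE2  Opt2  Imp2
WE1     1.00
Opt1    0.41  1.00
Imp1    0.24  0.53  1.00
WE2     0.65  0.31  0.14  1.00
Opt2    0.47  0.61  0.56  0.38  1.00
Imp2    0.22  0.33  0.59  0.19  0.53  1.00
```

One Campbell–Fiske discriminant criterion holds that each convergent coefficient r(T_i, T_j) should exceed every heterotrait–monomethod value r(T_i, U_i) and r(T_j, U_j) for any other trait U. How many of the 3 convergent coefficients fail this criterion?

Each convergent coefficient versus the relevant comparison correlations:
WE (methods 1·2): 0.65 vs {0.41, 0.38, 0.24, 0.19} → pass.
Opt (methods 1·2): 0.61 vs {0.41, 0.38, 0.53, 0.53} → pass.
Imp (methods 1·2): 0.59 vs {0.24, 0.19, 0.53, 0.53} → pass.
0 of 3 fail.

0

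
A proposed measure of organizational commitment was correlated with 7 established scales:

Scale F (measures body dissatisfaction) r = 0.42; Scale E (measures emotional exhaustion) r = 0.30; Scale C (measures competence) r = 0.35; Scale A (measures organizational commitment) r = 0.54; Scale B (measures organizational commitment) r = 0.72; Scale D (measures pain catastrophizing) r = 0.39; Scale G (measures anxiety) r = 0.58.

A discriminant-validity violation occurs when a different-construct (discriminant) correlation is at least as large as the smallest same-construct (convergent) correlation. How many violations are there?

Convergent (same construct = organizational commitment): Scale A, Scale B.
Smallest convergent = 0.54. Discriminant values: 0.42, 0.30, 0.35, 0.39, 0.58; count ≥ 0.54 → 1.

1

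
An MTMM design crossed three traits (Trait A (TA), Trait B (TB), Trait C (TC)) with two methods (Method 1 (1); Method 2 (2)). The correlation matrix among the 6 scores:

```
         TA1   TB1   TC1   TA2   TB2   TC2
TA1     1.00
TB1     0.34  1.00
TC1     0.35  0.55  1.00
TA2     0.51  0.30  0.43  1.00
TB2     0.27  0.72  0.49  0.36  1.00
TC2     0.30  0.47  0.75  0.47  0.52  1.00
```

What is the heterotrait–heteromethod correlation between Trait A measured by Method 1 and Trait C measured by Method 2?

0.30

Different traits and methods: r(TA1, TC2) = 0.30.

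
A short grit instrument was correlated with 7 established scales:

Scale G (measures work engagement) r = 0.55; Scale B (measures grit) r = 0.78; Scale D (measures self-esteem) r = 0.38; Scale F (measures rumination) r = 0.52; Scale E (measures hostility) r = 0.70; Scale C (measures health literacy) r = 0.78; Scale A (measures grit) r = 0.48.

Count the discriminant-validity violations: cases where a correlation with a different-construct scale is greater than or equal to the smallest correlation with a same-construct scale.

4

Convergent (same construct = grit): Scale B, Scale A.
Smallest convergent = 0.48. Discriminant values: 0.55, 0.38, 0.52, 0.70, 0.78; count ≥ 0.48 → 4.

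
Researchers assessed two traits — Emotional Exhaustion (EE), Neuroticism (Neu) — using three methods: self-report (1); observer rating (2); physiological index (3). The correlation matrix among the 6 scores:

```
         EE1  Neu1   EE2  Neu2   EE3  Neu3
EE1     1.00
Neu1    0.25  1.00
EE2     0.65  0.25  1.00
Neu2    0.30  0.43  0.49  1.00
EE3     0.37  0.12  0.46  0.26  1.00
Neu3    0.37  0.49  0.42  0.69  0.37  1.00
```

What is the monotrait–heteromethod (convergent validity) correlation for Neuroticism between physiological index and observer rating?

Same trait (Neu), different methods: r(Neu3, Neu2) = 0.69.

0.69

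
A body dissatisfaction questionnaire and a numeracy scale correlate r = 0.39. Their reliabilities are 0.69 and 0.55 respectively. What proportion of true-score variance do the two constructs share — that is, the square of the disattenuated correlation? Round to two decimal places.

Disattenuated r = 0.39 / √(0.69 × 0.55) = 0.39 / 0.6160 = 0.6331.
Shared true-score variance = 0.6331² = 0.4008 ≈ 0.40.

0.40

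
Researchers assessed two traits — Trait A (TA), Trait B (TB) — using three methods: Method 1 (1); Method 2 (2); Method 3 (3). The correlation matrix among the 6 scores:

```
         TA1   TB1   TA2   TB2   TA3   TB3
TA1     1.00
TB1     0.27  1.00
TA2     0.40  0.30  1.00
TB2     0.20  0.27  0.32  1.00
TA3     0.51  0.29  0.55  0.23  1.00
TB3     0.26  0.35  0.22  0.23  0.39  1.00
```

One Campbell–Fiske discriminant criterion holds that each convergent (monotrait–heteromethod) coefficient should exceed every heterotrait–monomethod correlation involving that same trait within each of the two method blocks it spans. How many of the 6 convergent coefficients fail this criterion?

3

Convergent coefficients and their comparison sets:
TA (methods 1·2): 0.40 vs {0.27, 0.32} → pass.
TA (methods 1·3): 0.51 vs {0.27, 0.39} → pass.
TA (methods 2·3): 0.55 vs {0.32, 0.39} → pass.
TB (methods 1·2): 0.27 vs {0.27, 0.32} → fail.
TB (methods 1·3): 0.35 vs {0.27, 0.39} → fail.
TB (methods 2·3): 0.23 vs {0.32, 0.39} → fail.
3 of 6 fail.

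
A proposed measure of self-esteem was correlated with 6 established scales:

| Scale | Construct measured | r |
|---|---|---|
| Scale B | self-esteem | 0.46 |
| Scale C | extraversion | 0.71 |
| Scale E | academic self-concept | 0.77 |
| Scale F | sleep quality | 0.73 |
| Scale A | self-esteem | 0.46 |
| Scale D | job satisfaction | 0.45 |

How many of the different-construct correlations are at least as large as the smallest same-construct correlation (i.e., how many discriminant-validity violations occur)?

3

Convergent (same construct = self-esteem): Scale B, Scale A.
Smallest convergent = 0.46. Discriminant values: 0.71, 0.77, 0.73, 0.45; count ≥ 0.46 → 3.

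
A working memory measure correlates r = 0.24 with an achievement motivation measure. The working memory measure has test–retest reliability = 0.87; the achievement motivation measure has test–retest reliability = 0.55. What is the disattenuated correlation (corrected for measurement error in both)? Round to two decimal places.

r_true = r_obs / √(r_xx · r_yy) = 0.24 / √(0.87 × 0.55) = 0.24 / √0.4785 = 0.24 / 0.6917 ≈ 0.35.

0.35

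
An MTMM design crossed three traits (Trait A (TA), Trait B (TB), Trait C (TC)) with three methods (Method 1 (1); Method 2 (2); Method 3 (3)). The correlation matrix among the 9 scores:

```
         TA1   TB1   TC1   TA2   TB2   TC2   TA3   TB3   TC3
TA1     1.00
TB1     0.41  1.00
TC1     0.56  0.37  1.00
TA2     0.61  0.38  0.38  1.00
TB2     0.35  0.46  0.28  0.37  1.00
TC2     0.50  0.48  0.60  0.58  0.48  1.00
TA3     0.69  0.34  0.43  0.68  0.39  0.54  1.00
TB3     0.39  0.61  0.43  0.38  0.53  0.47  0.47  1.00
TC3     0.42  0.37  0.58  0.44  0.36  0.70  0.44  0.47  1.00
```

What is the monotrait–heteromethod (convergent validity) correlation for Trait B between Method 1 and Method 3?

Same trait (TB), different methods: r(TB1, TB3) = 0.61.

0.61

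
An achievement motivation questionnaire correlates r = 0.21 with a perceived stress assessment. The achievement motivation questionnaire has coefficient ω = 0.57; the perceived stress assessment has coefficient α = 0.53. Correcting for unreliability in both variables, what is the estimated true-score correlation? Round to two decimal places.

r_true = r_obs / √(r_xx · r_yy) = 0.21 / √(0.57 × 0.53) = 0.21 / √0.3021 = 0.21 / 0.5496 ≈ 0.38.

0.38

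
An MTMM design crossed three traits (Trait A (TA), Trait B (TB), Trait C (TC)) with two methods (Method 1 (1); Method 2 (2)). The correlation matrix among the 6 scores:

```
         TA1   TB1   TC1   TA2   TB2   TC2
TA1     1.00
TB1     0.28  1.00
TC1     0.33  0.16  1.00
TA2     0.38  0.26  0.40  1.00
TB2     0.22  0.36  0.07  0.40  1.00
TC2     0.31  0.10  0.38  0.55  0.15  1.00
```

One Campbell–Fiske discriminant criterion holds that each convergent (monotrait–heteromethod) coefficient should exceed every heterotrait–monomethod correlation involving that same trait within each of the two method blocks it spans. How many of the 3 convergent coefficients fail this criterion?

Each convergent coefficient versus the relevant comparison correlations:
TA (methods 1·2): 0.38 vs {0.28, 0.40, 0.33, 0.55} → fail.
TB (methods 1·2): 0.36 vs {0.28, 0.40, 0.16, 0.15} → fail.
TC (methods 1·2): 0.38 vs {0.33, 0.55, 0.16, 0.15} → fail.
3 of 3 fail.

3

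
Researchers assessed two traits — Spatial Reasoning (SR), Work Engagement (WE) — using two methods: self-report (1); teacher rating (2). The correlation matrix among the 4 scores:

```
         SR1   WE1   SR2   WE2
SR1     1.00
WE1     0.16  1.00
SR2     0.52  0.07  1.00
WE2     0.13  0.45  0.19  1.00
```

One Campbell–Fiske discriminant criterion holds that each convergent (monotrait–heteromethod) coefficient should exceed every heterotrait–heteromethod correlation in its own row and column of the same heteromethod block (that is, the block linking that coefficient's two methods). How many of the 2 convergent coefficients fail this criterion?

Convergent coefficients and their comparison sets:
SR (methods 1·2): 0.52 vs {0.13, 0.07} → pass.
WE (methods 1·2): 0.45 vs {0.07, 0.13} → pass.
0 of 2 fail.

0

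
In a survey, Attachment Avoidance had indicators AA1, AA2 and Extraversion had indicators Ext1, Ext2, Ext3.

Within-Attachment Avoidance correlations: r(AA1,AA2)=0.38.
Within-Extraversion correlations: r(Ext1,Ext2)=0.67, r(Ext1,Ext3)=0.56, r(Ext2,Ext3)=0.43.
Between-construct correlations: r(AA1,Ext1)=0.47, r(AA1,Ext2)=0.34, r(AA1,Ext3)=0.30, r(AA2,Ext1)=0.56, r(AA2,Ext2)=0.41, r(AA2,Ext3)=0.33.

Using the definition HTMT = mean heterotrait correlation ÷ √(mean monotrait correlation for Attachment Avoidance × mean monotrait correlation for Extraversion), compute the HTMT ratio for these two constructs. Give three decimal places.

0.876

Mean heterotrait r = 2.41/6 = 0.4017.
Mean within-AA = 0.38/1 = 0.3800; mean within-Ext = 1.66/3 = 0.5533.
Geometric mean = √(0.3800 × 0.5533) = 0.4585.
HTMT = 0.4017 / 0.4585 = 0.876.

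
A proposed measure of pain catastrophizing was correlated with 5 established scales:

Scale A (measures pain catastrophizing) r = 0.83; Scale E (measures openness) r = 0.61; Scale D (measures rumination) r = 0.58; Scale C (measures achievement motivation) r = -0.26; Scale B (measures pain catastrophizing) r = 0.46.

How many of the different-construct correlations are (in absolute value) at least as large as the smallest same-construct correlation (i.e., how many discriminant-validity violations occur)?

Convergent (same construct = pain catastrophizing): Scale A, Scale B.
Smallest convergent = 0.46. Discriminant |r|: 0.61, 0.58, 0.26; count ≥ 0.46 → 2.

2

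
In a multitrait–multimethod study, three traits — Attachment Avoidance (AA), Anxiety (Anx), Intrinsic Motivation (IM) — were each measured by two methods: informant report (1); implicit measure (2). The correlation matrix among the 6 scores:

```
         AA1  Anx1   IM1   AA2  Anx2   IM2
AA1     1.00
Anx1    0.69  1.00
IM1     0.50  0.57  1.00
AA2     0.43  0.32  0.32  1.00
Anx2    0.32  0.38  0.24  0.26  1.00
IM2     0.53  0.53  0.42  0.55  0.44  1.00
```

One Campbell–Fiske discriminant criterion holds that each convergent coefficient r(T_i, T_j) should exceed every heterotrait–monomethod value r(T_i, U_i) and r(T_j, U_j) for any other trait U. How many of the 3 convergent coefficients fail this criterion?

3

Checking each validity diagonal entry against its comparison values:
AA (methods 1·2): 0.43 vs {0.69, 0.26, 0.50, 0.55} → fail.
Anx (methods 1·2): 0.38 vs {0.69, 0.26, 0.57, 0.44} → fail.
IM (methods 1·2): 0.42 vs {0.50, 0.55, 0.57, 0.44} → fail.
3 of 3 fail.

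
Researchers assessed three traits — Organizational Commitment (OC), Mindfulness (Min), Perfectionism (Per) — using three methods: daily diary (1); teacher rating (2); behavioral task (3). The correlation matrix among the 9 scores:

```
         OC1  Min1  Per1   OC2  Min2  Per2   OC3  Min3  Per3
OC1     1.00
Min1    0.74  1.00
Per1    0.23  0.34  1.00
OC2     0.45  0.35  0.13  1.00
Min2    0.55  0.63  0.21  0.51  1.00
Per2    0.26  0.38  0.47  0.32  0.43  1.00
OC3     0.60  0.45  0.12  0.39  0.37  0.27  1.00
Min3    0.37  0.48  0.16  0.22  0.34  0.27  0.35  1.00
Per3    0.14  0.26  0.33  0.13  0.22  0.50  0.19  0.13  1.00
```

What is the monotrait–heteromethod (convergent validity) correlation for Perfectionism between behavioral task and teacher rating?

Same trait (Per), different methods: r(Per3, Per2) = 0.50.

0.50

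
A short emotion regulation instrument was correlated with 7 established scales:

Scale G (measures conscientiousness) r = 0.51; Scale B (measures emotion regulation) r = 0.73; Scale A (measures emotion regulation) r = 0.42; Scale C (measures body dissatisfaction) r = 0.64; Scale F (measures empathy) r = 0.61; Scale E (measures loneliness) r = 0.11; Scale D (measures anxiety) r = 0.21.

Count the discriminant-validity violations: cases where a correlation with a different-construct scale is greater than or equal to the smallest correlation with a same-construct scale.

3

Convergent (same construct = emotion regulation): Scale B, Scale A.
Smallest convergent = 0.42. Discriminant values: 0.51, 0.64, 0.61, 0.11, 0.21; count ≥ 0.42 → 3.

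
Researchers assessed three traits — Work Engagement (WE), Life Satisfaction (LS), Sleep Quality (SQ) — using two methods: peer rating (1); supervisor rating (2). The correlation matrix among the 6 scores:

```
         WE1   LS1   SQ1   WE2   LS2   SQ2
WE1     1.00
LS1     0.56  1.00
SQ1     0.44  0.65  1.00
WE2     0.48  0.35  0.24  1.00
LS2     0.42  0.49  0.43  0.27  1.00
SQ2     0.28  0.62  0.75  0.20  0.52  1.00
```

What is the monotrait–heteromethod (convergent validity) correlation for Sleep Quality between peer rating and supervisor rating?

Same trait (SQ), different methods: r(SQ1, SQ2) = 0.75.

0.75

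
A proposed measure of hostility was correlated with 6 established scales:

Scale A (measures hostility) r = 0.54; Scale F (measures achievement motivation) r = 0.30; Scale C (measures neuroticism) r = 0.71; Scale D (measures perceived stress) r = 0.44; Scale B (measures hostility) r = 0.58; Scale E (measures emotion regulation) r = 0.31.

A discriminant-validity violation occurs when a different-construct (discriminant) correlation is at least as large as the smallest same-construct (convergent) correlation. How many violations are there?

1

Convergent (same construct = hostility): Scale A, Scale B.
Smallest convergent = 0.54. Discriminant values: 0.30, 0.71, 0.44, 0.31; count ≥ 0.54 → 1.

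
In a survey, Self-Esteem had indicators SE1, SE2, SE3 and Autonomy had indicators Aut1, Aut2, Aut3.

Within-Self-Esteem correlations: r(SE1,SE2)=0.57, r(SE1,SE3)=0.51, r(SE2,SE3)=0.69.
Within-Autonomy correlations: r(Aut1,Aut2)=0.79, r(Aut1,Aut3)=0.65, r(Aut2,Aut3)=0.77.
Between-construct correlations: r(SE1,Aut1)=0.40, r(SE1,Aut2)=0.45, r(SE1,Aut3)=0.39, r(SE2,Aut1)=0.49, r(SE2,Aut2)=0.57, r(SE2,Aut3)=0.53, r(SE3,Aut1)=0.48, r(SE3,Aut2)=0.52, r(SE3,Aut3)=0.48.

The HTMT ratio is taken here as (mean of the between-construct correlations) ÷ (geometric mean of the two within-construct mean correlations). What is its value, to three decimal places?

Between-construct mean = 4.31/9 = 0.4789.
Mean within-SE = 1.77/3 = 0.5900; mean within-Aut = 2.21/3 = 0.7367.
Geometric mean = √(0.5900 × 0.7367) = 0.6593.
HTMT = 0.4789 / 0.6593 = 0.726.

0.726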